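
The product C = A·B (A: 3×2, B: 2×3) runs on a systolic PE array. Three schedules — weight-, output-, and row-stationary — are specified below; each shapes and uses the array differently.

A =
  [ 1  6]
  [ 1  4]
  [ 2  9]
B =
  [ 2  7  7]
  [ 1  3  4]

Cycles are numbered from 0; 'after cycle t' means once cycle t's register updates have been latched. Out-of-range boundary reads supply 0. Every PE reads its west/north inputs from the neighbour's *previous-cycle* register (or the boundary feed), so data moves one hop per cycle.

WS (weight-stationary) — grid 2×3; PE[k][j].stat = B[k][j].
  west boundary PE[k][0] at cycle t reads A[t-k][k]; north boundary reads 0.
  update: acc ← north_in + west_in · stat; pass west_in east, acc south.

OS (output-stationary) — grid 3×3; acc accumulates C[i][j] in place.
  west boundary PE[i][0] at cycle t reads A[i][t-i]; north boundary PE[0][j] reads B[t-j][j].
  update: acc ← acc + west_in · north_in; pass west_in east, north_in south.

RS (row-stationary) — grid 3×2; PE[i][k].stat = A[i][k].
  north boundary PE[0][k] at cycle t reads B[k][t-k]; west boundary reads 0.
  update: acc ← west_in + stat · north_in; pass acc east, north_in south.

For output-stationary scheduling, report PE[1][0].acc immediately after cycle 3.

PE[1][0].acc = 6

OS on a 3×3 grid — tracing PE[1][0] and its feeders:
  after 0 — PE[0][0] acc=2, pass-E 1, pass-S 2
  after 0 — PE[1][0] acc=0, pass-E 0, pass-S 0
  after 1 — PE[0][0] acc=8, pass-E 6, pass-S 1
  after 1 — PE[1][0] acc=2, pass-E 1, pass-S 2
  after 2 — PE[0][0] acc=8, pass-E 0, pass-S 0
  after 2 — PE[1][0] acc=6, pass-E 4, pass-S 1
  after 3 — PE[0][0] acc=8, pass-E 0, pass-S 0
  after 3 — PE[1][0] acc=6, pass-E 0, pass-S 0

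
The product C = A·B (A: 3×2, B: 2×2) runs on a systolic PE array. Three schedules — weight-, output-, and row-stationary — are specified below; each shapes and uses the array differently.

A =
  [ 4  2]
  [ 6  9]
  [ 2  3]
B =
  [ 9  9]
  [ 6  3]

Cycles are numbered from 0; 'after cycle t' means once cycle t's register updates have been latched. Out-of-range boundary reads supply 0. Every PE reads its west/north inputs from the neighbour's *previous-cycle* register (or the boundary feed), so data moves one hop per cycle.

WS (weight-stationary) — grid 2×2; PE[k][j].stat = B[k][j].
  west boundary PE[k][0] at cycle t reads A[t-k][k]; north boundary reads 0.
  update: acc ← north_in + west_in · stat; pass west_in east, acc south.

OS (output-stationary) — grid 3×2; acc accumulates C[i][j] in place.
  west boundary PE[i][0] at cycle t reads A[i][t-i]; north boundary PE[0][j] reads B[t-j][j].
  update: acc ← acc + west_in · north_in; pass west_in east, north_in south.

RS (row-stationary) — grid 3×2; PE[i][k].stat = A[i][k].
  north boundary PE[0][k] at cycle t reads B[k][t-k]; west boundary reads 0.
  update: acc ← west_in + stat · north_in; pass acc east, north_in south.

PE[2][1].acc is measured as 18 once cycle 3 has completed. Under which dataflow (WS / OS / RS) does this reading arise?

dataflow = OS

— WS: 2×2 array has no PE[2][1].
OS (3×2 grid), PE[2][1]:
  @0  [2,1]  acc 0  |  →0  ↓0
  @1  [2,1]  acc 0  |  →0  ↓0
  @2  [2,1]  acc 0  |  →0  ↓0
  @3  [2,1]  acc 18  |  →2  ↓9
RS (3×2 grid), PE[2][1]:
  @0  [2,1]  acc 0  |  →0  ↓0
  @1  [2,1]  acc 0  |  →0  ↓0
  @2  [2,1]  acc 0  |  →0  ↓0
  @3  [2,1]  acc 36  |  →36  ↓6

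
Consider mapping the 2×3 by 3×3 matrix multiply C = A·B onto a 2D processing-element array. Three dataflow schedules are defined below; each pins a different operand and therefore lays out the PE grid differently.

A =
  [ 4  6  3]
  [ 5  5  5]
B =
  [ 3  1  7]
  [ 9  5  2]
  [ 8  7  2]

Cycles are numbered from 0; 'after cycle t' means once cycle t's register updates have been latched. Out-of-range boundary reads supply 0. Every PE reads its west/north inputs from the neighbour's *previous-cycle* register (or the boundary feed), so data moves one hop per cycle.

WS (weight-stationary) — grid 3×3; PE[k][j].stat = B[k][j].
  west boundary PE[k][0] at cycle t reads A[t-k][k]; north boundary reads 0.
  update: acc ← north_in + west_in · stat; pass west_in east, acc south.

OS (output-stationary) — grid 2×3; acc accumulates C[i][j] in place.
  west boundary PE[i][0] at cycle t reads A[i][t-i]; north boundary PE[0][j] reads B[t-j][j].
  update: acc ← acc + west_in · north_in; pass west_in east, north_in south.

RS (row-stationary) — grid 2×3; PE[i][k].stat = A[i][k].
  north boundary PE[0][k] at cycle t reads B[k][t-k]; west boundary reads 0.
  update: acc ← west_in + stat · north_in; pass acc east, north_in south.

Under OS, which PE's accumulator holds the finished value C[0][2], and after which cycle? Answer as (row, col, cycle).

(row, col, cycle) = (0, 2, 4)

OS: C[0][2] accumulates in PE[0][2]:
  t=0 PE[0][2]: acc=0 h=0 v=0
  t=1 PE[0][2]: acc=0 h=0 v=0
  t=2 PE[0][2]: acc=28 h=4 v=7
  t=3 PE[0][2]: acc=40 h=6 v=2
  t=4 PE[0][2]: acc=46 h=3 v=2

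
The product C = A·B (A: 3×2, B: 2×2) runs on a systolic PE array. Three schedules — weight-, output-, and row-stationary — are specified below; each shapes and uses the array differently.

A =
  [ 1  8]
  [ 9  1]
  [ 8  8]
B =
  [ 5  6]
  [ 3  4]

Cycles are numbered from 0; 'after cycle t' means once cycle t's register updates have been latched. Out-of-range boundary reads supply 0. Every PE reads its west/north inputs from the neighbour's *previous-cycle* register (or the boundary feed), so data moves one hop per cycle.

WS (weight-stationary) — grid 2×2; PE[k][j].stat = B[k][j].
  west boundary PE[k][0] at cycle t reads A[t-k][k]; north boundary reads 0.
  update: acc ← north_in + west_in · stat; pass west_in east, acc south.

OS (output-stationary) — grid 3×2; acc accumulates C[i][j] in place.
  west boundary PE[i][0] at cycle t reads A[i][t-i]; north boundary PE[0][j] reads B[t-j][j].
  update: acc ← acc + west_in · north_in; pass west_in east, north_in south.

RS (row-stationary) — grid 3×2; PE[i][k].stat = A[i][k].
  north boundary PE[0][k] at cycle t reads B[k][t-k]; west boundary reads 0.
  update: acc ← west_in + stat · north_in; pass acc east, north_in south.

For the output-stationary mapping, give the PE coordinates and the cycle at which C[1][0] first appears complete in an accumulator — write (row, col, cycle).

OS: C[1][0] accumulates in PE[1][0]:
  after 0 — PE[1][0] acc=0, pass-E 0, pass-S 0
  after 1 — PE[1][0] acc=45, pass-E 9, pass-S 5
  after 2 — PE[1][0] acc=48, pass-E 1, pass-S 3

(row, col, cycle) = (1, 0, 2)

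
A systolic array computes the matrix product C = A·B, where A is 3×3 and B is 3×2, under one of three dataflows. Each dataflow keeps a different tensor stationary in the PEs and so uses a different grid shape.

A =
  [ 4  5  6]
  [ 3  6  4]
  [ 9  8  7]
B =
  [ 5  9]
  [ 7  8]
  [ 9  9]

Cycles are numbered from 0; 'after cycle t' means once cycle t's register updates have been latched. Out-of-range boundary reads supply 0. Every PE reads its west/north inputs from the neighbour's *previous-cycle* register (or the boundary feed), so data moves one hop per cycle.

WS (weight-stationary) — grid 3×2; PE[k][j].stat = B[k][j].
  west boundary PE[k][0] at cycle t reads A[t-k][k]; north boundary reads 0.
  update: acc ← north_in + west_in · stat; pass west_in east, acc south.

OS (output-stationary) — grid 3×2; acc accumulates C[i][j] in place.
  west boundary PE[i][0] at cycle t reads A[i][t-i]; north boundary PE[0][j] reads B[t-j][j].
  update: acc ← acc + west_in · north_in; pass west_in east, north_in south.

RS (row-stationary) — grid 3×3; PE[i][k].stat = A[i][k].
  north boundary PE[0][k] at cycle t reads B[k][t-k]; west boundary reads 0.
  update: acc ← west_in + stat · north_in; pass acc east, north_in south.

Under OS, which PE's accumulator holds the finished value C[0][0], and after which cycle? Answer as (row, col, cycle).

OS — PE[0][0] is where C[0][0] collects:
  after 0 — PE[0][0] acc=20, pass-E 4, pass-S 5
  after 1 — PE[0][0] acc=55, pass-E 5, pass-S 7
  after 2 — PE[0][0] acc=109, pass-E 6, pass-S 9

(row, col, cycle) = (0, 0, 2)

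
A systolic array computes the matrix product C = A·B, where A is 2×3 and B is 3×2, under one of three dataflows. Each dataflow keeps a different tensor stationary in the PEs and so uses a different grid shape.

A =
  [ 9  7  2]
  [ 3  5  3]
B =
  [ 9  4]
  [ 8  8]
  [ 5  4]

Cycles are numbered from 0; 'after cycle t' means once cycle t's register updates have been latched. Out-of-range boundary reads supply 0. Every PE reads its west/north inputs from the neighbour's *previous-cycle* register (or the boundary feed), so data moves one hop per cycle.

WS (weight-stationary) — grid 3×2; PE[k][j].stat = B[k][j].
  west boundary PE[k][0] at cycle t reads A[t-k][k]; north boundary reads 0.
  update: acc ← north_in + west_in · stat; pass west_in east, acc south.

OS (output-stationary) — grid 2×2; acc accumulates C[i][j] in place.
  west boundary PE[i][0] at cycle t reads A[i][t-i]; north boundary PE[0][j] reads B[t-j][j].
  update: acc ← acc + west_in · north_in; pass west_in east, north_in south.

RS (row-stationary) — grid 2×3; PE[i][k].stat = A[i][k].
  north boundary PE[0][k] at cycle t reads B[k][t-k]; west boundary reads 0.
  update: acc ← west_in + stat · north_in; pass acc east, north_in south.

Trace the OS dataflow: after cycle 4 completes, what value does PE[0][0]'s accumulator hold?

OS on a 2×2 grid — tracing PE[0][0] and its feeders:
  0: (0,0).acc=81  regs=<9,9>
  1: (0,0).acc=137  regs=<7,8>
  2: (0,0).acc=147  regs=<2,5>
  3: (0,0).acc=147  regs=<0,0>
  4: (0,0).acc=147  regs=<0,0>

PE[0][0].acc = 147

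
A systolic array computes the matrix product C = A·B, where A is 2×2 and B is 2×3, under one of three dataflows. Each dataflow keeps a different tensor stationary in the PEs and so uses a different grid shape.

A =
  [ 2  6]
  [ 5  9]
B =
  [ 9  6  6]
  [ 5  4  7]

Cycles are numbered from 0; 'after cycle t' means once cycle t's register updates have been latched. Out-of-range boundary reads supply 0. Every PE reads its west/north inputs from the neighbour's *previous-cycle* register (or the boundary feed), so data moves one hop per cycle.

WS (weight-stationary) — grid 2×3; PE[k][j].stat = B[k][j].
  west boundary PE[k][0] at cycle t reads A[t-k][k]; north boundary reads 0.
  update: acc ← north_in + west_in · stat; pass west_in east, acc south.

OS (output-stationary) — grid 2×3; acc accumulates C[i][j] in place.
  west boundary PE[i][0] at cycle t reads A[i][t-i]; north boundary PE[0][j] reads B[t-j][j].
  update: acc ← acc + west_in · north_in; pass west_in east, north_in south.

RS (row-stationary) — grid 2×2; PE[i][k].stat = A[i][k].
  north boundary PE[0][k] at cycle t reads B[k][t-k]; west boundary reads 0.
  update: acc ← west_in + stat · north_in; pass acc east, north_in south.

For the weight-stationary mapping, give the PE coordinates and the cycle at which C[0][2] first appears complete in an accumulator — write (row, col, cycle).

(row, col, cycle) = (1, 2, 3)

WS: C[0][2] accumulates in PE[1][2]:
  c0 r1c2: 0 / 0 / 0
  c1 r1c2: 0 / 0 / 0
  c2 r1c2: 0 / 0 / 0
  c3 r1c2: 54 / 6 / 54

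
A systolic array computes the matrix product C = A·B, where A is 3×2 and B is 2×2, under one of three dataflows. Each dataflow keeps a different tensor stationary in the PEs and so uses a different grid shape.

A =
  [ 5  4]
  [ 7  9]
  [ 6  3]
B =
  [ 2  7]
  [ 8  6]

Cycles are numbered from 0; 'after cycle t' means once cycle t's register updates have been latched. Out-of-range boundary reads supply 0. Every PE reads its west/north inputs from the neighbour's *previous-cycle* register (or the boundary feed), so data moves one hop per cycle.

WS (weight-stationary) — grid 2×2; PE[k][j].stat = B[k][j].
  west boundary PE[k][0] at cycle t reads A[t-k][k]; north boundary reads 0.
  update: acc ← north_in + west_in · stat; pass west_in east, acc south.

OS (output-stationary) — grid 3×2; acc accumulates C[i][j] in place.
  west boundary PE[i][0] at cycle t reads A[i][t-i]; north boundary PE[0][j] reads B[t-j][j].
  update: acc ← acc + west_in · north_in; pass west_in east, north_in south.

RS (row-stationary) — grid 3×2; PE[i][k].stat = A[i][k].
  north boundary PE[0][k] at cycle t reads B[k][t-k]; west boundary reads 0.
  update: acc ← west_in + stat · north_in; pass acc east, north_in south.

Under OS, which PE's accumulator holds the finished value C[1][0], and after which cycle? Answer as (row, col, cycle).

OS: C[1][0] accumulates in PE[1][0]:
  step 0 · PE1,0: acc=0; fwd→0 fwd↓0
  step 1 · PE1,0: acc=14; fwd→7 fwd↓2
  step 2 · PE1,0: acc=86; fwd→9 fwd↓8

(row, col, cycle) = (1, 0, 2)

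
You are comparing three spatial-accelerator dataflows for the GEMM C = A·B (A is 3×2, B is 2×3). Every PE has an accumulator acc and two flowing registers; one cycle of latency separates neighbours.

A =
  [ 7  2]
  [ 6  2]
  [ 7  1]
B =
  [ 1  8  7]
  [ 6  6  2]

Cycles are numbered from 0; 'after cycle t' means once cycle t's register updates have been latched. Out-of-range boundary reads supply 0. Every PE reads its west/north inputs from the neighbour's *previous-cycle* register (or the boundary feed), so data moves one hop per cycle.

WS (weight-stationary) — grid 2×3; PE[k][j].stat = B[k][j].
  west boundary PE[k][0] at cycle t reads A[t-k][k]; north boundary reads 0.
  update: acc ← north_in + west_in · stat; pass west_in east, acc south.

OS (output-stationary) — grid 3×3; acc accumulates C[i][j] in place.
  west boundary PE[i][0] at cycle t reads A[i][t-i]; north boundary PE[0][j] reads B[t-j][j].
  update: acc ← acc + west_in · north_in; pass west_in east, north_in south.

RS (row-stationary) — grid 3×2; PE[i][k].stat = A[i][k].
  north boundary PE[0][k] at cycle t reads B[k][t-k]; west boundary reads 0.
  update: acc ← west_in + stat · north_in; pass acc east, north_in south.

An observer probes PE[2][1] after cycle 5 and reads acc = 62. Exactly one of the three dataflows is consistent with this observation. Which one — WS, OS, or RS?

dataflow = OS

WS: PE[2][1] is outside its 2×3 grid.
OS [3×3] PE[2][1] across cycles:
  t=0 PE[2][1]: acc=0 h=0 v=0
  t=1 PE[2][1]: acc=0 h=0 v=0
  t=2 PE[2][1]: acc=0 h=0 v=0
  t=3 PE[2][1]: acc=56 h=7 v=8
  t=4 PE[2][1]: acc=62 h=1 v=6
  t=5 PE[2][1]: acc=62 h=0 v=0
RS [3×2] PE[2][1] across cycles:
  t=0 PE[2][1]: acc=0 h=0 v=0
  t=1 PE[2][1]: acc=0 h=0 v=0
  t=2 PE[2][1]: acc=0 h=0 v=0
  t=3 PE[2][1]: acc=13 h=13 v=6
  t=4 PE[2][1]: acc=62 h=62 v=6
  t=5 PE[2][1]: acc=51 h=51 v=2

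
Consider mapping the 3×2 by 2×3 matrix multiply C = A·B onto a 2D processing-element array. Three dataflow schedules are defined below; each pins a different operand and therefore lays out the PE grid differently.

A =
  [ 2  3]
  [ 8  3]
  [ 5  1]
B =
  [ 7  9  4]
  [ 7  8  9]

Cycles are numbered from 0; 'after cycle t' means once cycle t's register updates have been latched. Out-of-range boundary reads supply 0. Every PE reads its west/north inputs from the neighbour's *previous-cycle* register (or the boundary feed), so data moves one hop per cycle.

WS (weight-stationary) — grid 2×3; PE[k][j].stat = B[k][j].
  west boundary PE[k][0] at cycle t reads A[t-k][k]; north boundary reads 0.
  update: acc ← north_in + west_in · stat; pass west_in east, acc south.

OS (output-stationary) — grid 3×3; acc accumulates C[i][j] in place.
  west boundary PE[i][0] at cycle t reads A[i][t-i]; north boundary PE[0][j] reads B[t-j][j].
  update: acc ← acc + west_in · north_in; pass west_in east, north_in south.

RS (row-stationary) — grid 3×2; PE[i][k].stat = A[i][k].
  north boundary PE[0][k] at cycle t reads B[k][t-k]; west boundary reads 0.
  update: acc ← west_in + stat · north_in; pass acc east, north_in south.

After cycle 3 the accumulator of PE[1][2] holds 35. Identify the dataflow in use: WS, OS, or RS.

dataflow = WS

— WS: 2×3; PE[1][2] trace:
  t=0 PE[1][2]: acc=0 h=0 v=0
  t=1 PE[1][2]: acc=0 h=0 v=0
  t=2 PE[1][2]: acc=0 h=0 v=0
  t=3 PE[1][2]: acc=35 h=3 v=35
— OS: 3×3; PE[1][2] trace:
  t=0 PE[1][2]: acc=0 h=0 v=0
  t=1 PE[1][2]: acc=0 h=0 v=0
  t=2 PE[1][2]: acc=0 h=0 v=0
  t=3 PE[1][2]: acc=32 h=8 v=4
RS: PE[1][2] is outside its 3×2 grid.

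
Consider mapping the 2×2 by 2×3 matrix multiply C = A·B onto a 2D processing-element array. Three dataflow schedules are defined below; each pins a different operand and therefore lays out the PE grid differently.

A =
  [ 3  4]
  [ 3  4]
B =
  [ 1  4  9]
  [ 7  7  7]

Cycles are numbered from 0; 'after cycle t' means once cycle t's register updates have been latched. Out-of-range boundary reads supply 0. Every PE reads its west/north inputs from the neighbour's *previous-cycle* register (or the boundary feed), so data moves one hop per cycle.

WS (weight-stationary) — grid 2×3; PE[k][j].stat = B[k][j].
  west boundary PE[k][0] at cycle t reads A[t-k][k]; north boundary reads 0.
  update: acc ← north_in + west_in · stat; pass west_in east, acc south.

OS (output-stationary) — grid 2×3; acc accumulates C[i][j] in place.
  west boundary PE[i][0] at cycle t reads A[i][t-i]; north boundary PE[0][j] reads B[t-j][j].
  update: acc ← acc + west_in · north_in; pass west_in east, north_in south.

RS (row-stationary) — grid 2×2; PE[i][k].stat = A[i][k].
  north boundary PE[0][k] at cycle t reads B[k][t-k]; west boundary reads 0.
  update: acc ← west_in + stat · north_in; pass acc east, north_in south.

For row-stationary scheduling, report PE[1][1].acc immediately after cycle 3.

PE[1][1].acc = 40

Tracing RS — 2×2 array, target PE[1][1]:
  [0] (0,1) acc=0 (h:0 v:0)
  [0] (1,0) acc=0 (h:0 v:0)
  [0] (1,1) acc=0 (h:0 v:0)
  [1] (0,1) acc=31 (h:31 v:7)
  [1] (1,0) acc=3 (h:3 v:1)
  [1] (1,1) acc=0 (h:0 v:0)
  [2] (0,1) acc=40 (h:40 v:7)
  [2] (1,0) acc=12 (h:12 v:4)
  [2] (1,1) acc=31 (h:31 v:7)
  [3] (0,1) acc=55 (h:55 v:7)
  [3] (1,0) acc=27 (h:27 v:9)
  [3] (1,1) acc=40 (h:40 v:7)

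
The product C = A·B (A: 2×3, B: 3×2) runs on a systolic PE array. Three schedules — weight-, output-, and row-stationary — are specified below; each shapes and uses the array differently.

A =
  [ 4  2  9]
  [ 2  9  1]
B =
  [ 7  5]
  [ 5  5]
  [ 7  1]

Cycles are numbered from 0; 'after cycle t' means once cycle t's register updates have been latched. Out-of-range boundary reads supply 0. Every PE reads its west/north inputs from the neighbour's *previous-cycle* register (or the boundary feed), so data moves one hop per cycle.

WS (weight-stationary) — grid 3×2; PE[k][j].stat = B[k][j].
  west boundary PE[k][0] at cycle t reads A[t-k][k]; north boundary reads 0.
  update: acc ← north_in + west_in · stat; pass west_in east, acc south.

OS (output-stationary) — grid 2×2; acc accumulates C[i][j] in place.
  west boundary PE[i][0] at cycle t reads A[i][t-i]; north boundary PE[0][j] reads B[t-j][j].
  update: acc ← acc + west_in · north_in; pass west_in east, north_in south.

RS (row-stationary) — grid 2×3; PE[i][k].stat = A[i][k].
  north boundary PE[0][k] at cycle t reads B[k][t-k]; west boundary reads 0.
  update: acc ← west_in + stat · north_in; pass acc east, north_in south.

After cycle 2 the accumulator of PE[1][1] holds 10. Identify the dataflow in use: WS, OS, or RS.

dataflow = OS

Under WS (3×2), PE[1][1]:
  c0 r1c1: 0 / 0 / 0
  c1 r1c1: 0 / 0 / 0
  c2 r1c1: 30 / 2 / 30
Under OS (2×2), PE[1][1]:
  c0 r1c1: 0 / 0 / 0
  c1 r1c1: 0 / 0 / 0
  c2 r1c1: 10 / 2 / 5
Under RS (2×3), PE[1][1]:
  c0 r1c1: 0 / 0 / 0
  c1 r1c1: 0 / 0 / 0
  c2 r1c1: 59 / 59 / 5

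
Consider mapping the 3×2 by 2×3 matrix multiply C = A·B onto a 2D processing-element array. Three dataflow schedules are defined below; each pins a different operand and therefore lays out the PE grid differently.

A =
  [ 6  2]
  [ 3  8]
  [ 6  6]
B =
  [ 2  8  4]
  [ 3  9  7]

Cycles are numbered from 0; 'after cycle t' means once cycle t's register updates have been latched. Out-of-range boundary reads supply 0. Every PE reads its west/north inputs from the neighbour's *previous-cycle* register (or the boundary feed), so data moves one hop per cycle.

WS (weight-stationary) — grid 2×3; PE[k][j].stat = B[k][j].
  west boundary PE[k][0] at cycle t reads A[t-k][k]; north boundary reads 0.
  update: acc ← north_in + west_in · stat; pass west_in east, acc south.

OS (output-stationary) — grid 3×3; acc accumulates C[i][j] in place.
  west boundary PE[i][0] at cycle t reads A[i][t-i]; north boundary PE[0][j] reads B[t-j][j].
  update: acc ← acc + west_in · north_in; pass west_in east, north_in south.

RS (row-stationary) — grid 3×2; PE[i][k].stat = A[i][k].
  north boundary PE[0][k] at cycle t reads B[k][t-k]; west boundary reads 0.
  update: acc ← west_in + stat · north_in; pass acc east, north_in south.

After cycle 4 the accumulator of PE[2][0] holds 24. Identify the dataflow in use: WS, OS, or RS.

WS: PE[2][0] is outside its 2×3 grid.
OS [3×3] PE[2][0] across cycles:
  [0] (2,0) acc=0 (h:0 v:0)
  [1] (2,0) acc=0 (h:0 v:0)
  [2] (2,0) acc=12 (h:6 v:2)
  [3] (2,0) acc=30 (h:6 v:3)
  [4] (2,0) acc=30 (h:0 v:0)
RS [3×2] PE[2][0] across cycles:
  [0] (2,0) acc=0 (h:0 v:0)
  [1] (2,0) acc=0 (h:0 v:0)
  [2] (2,0) acc=12 (h:12 v:2)
  [3] (2,0) acc=48 (h:48 v:8)
  [4] (2,0) acc=24 (h:24 v:4)

dataflow = RS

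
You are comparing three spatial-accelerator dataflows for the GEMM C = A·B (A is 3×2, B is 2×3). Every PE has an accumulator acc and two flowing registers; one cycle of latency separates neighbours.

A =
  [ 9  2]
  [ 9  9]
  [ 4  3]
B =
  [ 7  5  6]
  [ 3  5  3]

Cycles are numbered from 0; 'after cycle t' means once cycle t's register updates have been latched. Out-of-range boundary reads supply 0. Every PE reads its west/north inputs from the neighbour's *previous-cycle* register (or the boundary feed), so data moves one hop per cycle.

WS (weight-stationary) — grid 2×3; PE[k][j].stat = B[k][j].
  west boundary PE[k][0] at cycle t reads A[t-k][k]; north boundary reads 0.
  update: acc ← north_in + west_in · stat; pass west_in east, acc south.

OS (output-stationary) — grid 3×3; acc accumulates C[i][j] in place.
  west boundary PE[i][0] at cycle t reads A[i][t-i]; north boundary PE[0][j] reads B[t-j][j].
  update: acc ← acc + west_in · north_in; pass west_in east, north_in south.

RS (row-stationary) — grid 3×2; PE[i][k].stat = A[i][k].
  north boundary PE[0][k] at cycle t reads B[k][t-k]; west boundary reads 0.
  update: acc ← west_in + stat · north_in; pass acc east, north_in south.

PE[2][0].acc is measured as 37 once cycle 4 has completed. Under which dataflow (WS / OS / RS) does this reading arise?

— WS: 2×3 array has no PE[2][0].
Under OS (3×3), PE[2][0]:
  cycle 0: PE[2][0] → acc 0, east 0, south 0
  cycle 1: PE[2][0] → acc 0, east 0, south 0
  cycle 2: PE[2][0] → acc 28, east 4, south 7
  cycle 3: PE[2][0] → acc 37, east 3, south 3
  cycle 4: PE[2][0] → acc 37, east 0, south 0
Under RS (3×2), PE[2][0]:
  cycle 0: PE[2][0] → acc 0, east 0, south 0
  cycle 1: PE[2][0] → acc 0, east 0, south 0
  cycle 2: PE[2][0] → acc 28, east 28, south 7
  cycle 3: PE[2][0] → acc 20, east 20, south 5
  cycle 4: PE[2][0] → acc 24, east 24, south 6

dataflow = OS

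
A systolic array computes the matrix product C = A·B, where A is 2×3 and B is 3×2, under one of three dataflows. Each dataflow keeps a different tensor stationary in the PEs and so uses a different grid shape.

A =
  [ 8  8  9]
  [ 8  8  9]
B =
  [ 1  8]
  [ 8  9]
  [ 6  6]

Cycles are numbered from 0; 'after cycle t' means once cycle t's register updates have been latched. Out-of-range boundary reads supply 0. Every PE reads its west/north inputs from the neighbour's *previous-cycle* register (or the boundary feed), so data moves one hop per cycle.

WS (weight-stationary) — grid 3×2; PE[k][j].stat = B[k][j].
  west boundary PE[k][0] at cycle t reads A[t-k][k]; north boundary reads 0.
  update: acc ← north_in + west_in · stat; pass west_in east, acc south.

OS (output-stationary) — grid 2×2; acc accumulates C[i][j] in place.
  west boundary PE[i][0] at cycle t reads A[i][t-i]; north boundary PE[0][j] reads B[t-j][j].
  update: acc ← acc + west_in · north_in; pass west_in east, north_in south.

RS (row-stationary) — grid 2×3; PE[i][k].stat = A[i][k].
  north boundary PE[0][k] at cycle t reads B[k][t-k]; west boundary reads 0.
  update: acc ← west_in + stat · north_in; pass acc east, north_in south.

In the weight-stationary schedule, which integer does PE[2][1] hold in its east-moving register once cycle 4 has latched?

register = 9

WS on a 3×2 grid — tracing PE[2][1] and its feeders:
  c0 r1c1: 0 / 0 / 0
  c0 r2c0: 0 / 0 / 0
  c0 r2c1: 0 / 0 / 0
  c1 r1c1: 0 / 0 / 0
  c1 r2c0: 0 / 0 / 0
  c1 r2c1: 0 / 0 / 0
  c2 r1c1: 136 / 8 / 136
  c2 r2c0: 126 / 9 / 126
  c2 r2c1: 0 / 0 / 0
  c3 r1c1: 136 / 8 / 136
  c3 r2c0: 126 / 9 / 126
  c3 r2c1: 190 / 9 / 190
  c4 r1c1: 0 / 0 / 0
  c4 r2c0: 0 / 0 / 0
  c4 r2c1: 190 / 9 / 190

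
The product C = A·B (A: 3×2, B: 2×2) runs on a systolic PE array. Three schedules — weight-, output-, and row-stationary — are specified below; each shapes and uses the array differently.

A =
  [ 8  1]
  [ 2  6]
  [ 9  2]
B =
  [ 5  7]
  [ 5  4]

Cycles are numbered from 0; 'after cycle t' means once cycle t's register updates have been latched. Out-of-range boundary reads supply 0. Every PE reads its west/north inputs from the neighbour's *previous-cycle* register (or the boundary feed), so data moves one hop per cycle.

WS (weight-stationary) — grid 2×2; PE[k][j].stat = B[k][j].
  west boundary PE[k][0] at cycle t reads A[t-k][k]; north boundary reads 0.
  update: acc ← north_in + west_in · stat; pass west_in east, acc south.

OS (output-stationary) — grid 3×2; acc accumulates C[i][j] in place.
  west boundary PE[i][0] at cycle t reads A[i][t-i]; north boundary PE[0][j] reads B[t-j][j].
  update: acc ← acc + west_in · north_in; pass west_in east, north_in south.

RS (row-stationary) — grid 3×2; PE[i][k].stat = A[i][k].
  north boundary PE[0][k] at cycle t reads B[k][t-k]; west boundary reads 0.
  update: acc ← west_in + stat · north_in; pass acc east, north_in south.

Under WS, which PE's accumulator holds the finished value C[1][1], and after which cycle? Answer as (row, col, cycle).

Under WS, C[1][1] lands at PE[1][1]:
  after 0 — PE[1][1] acc=0, pass-E 0, pass-S 0
  after 1 — PE[1][1] acc=0, pass-E 0, pass-S 0
  after 2 — PE[1][1] acc=60, pass-E 1, pass-S 60
  after 3 — PE[1][1] acc=38, pass-E 6, pass-S 38

(row, col, cycle) = (1, 1, 3)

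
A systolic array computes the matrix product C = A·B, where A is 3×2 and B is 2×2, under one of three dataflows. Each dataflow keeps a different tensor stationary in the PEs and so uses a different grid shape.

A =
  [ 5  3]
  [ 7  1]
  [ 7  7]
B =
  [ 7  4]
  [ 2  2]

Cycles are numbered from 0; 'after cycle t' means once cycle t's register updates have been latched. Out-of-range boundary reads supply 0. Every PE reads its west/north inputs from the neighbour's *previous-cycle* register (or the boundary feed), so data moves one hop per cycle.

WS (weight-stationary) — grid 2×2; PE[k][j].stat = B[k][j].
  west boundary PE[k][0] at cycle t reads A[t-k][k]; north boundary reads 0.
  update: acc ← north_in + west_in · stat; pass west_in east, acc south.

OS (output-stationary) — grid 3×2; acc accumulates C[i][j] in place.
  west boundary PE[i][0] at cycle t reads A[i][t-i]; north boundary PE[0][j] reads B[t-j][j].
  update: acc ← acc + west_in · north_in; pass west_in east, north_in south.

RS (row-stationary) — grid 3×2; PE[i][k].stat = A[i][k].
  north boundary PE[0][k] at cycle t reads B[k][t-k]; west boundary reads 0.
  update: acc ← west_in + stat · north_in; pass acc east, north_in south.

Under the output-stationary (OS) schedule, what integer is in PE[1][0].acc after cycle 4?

OS on a 3×2 grid — tracing PE[1][0] and its feeders:
  [0] (0,0) acc=35 (h:5 v:7)
  [0] (1,0) acc=0 (h:0 v:0)
  [1] (0,0) acc=41 (h:3 v:2)
  [1] (1,0) acc=49 (h:7 v:7)
  [2] (0,0) acc=41 (h:0 v:0)
  [2] (1,0) acc=51 (h:1 v:2)
  [3] (0,0) acc=41 (h:0 v:0)
  [3] (1,0) acc=51 (h:0 v:0)
  [4] (0,0) acc=41 (h:0 v:0)
  [4] (1,0) acc=51 (h:0 v:0)

PE[1][0].acc = 51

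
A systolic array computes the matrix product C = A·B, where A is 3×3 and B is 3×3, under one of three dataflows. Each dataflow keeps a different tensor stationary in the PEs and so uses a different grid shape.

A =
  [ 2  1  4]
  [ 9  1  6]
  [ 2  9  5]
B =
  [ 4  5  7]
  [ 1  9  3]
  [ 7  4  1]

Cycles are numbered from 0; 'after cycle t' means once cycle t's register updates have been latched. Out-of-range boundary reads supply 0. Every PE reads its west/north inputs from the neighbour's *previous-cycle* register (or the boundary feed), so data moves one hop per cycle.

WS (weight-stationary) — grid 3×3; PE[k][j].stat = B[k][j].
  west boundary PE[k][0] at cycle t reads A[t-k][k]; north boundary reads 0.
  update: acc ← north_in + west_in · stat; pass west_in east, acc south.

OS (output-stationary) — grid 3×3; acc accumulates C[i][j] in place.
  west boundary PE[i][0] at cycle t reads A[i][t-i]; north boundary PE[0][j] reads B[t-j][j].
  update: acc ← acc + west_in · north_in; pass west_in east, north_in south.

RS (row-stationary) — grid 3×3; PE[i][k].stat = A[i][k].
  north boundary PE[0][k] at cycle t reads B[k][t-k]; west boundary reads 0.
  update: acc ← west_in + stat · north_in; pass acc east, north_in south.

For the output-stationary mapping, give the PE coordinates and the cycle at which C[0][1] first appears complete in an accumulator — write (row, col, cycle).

(row, col, cycle) = (0, 1, 3)

Under OS, C[0][1] lands at PE[0][1]:
  0: (0,1).acc=0  regs=<0,0>
  1: (0,1).acc=10  regs=<2,5>
  2: (0,1).acc=19  regs=<1,9>
  3: (0,1).acc=35  regs=<4,4>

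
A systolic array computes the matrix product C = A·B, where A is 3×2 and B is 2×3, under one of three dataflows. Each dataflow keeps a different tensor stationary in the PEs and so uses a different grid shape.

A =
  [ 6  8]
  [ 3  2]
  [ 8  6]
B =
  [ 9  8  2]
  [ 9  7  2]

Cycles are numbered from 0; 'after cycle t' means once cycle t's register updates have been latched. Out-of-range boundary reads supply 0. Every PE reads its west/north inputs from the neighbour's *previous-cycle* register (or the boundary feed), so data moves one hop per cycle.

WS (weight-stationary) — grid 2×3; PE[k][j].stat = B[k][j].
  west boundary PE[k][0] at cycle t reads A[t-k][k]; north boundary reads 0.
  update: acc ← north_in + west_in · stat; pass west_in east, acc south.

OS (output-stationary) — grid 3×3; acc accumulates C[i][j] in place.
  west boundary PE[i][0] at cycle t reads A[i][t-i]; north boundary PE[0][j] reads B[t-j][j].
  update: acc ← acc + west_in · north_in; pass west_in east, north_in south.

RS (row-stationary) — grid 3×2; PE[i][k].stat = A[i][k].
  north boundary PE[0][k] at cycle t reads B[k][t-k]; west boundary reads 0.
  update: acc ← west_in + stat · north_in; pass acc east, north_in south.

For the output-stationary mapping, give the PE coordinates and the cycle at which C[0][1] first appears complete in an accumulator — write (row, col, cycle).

(row, col, cycle) = (0, 1, 2)

Under OS, C[0][1] lands at PE[0][1]:
  @0  [0,1]  acc 0  |  →0  ↓0
  @1  [0,1]  acc 48  |  →6  ↓8
  @2  [0,1]  acc 104  |  →8  ↓7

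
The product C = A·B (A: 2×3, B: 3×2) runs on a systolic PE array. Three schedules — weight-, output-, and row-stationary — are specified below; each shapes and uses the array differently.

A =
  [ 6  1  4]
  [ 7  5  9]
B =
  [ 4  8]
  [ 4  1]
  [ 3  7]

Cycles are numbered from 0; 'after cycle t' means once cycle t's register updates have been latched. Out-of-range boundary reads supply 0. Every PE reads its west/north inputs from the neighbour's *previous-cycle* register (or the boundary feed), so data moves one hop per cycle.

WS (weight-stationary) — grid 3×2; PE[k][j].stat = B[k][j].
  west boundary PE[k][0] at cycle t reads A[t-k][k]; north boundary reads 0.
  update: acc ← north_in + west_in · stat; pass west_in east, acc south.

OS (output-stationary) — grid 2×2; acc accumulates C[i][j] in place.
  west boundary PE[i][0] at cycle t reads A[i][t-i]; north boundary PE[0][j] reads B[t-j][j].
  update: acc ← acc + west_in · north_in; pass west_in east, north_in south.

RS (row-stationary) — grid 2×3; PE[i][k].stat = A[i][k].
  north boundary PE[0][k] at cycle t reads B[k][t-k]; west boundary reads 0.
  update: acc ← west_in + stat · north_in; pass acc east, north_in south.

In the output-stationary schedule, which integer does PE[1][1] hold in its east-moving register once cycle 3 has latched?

register = 5

OS on a 2×2 grid — tracing PE[1][1] and its feeders:
  c0 r0c1: 0 / 0 / 0
  c0 r1c0: 0 / 0 / 0
  c0 r1c1: 0 / 0 / 0
  c1 r0c1: 48 / 6 / 8
  c1 r1c0: 28 / 7 / 4
  c1 r1c1: 0 / 0 / 0
  c2 r0c1: 49 / 1 / 1
  c2 r1c0: 48 / 5 / 4
  c2 r1c1: 56 / 7 / 8
  c3 r0c1: 77 / 4 / 7
  c3 r1c0: 75 / 9 / 3
  c3 r1c1: 61 / 5 / 1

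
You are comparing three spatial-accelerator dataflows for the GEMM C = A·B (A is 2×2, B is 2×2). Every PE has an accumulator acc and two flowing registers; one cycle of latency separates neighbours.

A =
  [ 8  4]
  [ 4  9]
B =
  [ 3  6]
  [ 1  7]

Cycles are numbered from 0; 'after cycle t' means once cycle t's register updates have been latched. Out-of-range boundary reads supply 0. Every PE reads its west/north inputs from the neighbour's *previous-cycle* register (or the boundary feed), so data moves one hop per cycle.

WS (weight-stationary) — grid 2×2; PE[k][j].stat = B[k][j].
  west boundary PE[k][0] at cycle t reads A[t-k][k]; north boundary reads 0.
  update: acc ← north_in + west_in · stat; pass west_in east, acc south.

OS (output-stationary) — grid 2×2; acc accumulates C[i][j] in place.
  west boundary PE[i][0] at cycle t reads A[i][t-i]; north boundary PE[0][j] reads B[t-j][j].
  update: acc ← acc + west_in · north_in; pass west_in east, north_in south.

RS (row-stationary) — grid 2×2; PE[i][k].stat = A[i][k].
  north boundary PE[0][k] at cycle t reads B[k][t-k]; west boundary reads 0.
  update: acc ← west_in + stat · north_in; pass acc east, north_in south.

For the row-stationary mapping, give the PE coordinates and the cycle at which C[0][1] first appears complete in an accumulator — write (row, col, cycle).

RS — PE[0][1] is where C[0][1] collects:
  0: (0,1).acc=0  regs=<0,0>
  1: (0,1).acc=28  regs=<28,1>
  2: (0,1).acc=76  regs=<76,7>

(row, col, cycle) = (0, 1, 2)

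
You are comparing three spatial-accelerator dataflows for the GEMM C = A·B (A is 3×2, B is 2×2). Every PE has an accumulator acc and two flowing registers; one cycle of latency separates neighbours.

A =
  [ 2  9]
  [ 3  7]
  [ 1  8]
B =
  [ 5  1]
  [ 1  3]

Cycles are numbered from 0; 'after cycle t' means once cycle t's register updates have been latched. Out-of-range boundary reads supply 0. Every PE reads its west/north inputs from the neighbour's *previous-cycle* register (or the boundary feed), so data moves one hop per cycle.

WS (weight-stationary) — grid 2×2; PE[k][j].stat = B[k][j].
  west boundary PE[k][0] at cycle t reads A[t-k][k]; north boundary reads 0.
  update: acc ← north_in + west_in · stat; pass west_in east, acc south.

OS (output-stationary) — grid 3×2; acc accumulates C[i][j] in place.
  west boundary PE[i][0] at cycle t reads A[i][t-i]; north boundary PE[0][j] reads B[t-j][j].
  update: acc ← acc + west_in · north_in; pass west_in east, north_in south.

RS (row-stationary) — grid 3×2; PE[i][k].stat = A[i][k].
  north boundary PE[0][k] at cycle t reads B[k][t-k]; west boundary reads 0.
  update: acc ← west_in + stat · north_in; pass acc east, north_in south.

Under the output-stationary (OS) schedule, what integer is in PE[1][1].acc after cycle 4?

OS (3×2). Following PE[1][1] plus its west/north inputs:
  c0 r0c1: 0 / 0 / 0
  c0 r1c0: 0 / 0 / 0
  c0 r1c1: 0 / 0 / 0
  c1 r0c1: 2 / 2 / 1
  c1 r1c0: 15 / 3 / 5
  c1 r1c1: 0 / 0 / 0
  c2 r0c1: 29 / 9 / 3
  c2 r1c0: 22 / 7 / 1
  c2 r1c1: 3 / 3 / 1
  c3 r0c1: 29 / 0 / 0
  c3 r1c0: 22 / 0 / 0
  c3 r1c1: 24 / 7 / 3
  c4 r0c1: 29 / 0 / 0
  c4 r1c0: 22 / 0 / 0
  c4 r1c1: 24 / 0 / 0

PE[1][1].acc = 24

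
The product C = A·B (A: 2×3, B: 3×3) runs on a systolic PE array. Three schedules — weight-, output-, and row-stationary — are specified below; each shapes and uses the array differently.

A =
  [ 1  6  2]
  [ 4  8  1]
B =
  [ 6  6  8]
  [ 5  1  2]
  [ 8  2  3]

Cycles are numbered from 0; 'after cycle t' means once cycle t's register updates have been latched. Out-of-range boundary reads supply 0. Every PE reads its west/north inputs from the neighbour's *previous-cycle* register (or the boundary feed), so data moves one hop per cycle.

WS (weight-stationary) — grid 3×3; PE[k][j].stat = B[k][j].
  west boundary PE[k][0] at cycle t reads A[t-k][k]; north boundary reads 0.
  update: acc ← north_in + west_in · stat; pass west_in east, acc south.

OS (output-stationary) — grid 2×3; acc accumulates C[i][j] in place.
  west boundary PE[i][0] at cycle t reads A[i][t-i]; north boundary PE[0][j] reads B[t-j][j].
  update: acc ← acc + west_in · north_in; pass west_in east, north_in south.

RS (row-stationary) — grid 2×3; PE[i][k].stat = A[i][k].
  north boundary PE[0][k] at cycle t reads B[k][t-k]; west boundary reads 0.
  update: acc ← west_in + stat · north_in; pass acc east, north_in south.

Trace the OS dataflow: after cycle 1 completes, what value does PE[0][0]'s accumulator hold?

PE[0][0].acc = 36

OS 2×3: PE[0][0] cycle-by-cycle (with neighbour feeds):
  0: (0,0).acc=6  regs=<1,6>
  1: (0,0).acc=36  regs=<6,5>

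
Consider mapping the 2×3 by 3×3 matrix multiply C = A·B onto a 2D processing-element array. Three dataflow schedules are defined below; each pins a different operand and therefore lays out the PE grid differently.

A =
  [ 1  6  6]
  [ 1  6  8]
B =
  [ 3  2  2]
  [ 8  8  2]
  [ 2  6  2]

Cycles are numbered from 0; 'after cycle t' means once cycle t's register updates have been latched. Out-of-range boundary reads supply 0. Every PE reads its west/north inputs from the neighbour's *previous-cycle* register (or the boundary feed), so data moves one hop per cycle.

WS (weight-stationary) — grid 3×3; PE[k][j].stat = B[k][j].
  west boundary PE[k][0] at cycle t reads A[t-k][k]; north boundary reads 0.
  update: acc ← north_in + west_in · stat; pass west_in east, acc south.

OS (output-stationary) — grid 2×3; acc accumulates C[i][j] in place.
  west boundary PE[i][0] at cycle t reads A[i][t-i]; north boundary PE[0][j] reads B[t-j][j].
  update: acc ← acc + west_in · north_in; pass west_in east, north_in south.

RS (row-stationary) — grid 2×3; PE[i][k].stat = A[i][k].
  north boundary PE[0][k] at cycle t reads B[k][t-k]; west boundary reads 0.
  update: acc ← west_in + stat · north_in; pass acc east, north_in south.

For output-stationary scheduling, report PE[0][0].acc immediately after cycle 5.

PE[0][0].acc = 63

Tracing OS — 2×3 array, target PE[0][0]:
  [0] (0,0) acc=3 (h:1 v:3)
  [1] (0,0) acc=51 (h:6 v:8)
  [2] (0,0) acc=63 (h:6 v:2)
  [3] (0,0) acc=63 (h:0 v:0)
  [4] (0,0) acc=63 (h:0 v:0)
  [5] (0,0) acc=63 (h:0 v:0)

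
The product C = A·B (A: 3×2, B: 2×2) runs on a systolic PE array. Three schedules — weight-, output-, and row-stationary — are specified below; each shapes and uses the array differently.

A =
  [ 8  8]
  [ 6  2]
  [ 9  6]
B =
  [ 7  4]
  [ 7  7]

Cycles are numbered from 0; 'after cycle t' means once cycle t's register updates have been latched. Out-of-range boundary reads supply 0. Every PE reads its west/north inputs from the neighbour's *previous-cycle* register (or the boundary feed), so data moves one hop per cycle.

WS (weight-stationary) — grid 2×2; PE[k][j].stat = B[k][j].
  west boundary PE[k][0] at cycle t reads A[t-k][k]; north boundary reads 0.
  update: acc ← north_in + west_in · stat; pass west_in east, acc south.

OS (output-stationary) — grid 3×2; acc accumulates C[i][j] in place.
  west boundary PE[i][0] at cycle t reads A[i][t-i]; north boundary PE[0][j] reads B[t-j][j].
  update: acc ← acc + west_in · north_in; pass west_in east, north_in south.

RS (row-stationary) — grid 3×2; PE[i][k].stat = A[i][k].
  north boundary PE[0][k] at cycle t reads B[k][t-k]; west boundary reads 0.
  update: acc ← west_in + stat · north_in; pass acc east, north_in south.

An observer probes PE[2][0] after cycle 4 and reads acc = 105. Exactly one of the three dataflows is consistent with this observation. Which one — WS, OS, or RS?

WS: PE[2][0] is outside its 2×2 grid.
Under OS (3×2), PE[2][0]:
  step 0 · PE2,0: acc=0; fwd→0 fwd↓0
  step 1 · PE2,0: acc=0; fwd→0 fwd↓0
  step 2 · PE2,0: acc=63; fwd→9 fwd↓7
  step 3 · PE2,0: acc=105; fwd→6 fwd↓7
  step 4 · PE2,0: acc=105; fwd→0 fwd↓0
Under RS (3×2), PE[2][0]:
  step 0 · PE2,0: acc=0; fwd→0 fwd↓0
  step 1 · PE2,0: acc=0; fwd→0 fwd↓0
  step 2 · PE2,0: acc=63; fwd→63 fwd↓7
  step 3 · PE2,0: acc=36; fwd→36 fwd↓4
  step 4 · PE2,0: acc=0; fwd→0 fwd↓0

dataflow = OS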